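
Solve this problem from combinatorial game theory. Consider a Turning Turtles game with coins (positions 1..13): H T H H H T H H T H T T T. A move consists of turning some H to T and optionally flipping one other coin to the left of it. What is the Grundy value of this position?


Coins: H T H H H T H H T H T T T
Key fact: a single head at position k behaves exactly like a Nim heap of size k (turning it to T and optionally flipping a coin at j < k corresponds to moving the heap from k to j, or to 0), and heads combine as a disjunctive sum (two heads at the same place would cancel, matching j XOR j = 0). So the Nim-value is the XOR of the 1-indexed positions of the heads.
Face-up positions (1-indexed): [1, 3, 4, 5, 7, 8, 10]
XOR 0 with 1: 0 XOR 1 = 1
XOR 1 with 3: 1 XOR 3 = 2
XOR 2 with 4: 2 XOR 4 = 6
XOR 6 with 5: 6 XOR 5 = 3
XOR 3 with 7: 3 XOR 7 = 4
XOR 4 with 8: 4 XOR 8 = 12
XOR 12 with 10: 12 XOR 10 = 6
Nim-value = 6

6


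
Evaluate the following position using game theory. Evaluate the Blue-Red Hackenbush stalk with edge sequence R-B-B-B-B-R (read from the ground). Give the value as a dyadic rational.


Edges (from ground): R-B-B-B-B-R
By Berlekamp's sign-expansion rule, a Blue-Red Hackenbush stalk has the value of the surreal number whose sign sequence is the edge sequence with B -> + and R -> -.
Sign sequence: -++++-
Trace the sign expansion in the surreal number tree, starting from 0:
Edge 1: R (sign -) -> bounds (-inf, 0), value = -1
Edge 2: B (sign +) -> bounds (-1, 0), value = -1/2
Edge 3: B (sign +) -> bounds (-1/2, 0), value = -1/4
Edge 4: B (sign +) -> bounds (-1/4, 0), value = -1/8
Edge 5: B (sign +) -> bounds (-1/8, 0), value = -1/16
Edge 6: R (sign -) -> bounds (-1/8, -1/16), value = -3/32
Game value = -3/32

-3/32


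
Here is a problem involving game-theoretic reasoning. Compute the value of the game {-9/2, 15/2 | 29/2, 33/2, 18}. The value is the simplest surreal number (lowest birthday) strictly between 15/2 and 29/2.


Left options: {-9/2, 15/2}, max = 15/2
Right options: {29/2, 33/2, 18}, min = 29/2
All options are numbers and max(Left) < min(Right), so by the simplicity theorem the value is the simplest (earliest-born) number strictly between 15/2 and 29/2.
Integers 8 through 14 all lie strictly between 15/2 and 29/2.
Among integers, the simplest (lowest birthday = smallest |n|; 0 is born on day 0, +-n on day n) is 8.
No non-integer in the interval can be simpler: if x is a non-integer in the interval, then floor(x) or ceil(x) also lies in the interval (the interval contains an integer), and both are proper prefixes of x's sign expansion, i.e. born earlier. So the game value is 8.
Game value = 8

8


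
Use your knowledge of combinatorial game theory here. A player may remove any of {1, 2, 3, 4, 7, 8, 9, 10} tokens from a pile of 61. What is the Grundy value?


The subtraction set is S = {1, 2, 3, 4, 7, 8, 9, 10}.
G(k) = mex{ G(k - s) : s in S, s <= k }. We compute iteratively: G(0) = 0.
G(1) = mex({0}) = 1
G(2) = mex({0, 1}) = 2
G(3) = mex({0, 1, 2}) = 3
G(4) = mex({0, 1, 2, 3}) = 4
G(5) = mex({1, 2, 3, 4}) = 0
G(6) = mex({0, 2, 3, 4}) = 1
G(7) = mex({0, 1, 3, 4}) = 2
G(8) = mex({0, 1, 2, 4}) = 3
G(9) = mex({0, 1, 2, 3}) = 4
G(10) = mex({0, 1, 2, 3, 4}) = 5
G(11) = mex({1, 2, 3, 4, 5}) = 0
G(12) = mex({0, 2, 3, 4, 5}) = 1
G(13) = mex({0, 1, 3, 4, 5}) = 2
G(14) = mex({0, 1, 2, 4, 5}) = 3
G(15) = mex({0, 1, 2, 3}) = 4
G(16) = mex({1, 2, 3, 4}) = 0
G(17) = mex({0, 2, 3, 4, 5}) = 1
G(18) = mex({0, 1, 3, 4, 5}) = 2
G(19) = mex({0, 1, 2, 4, 5}) = 3
G(20) = mex({0, 1, 2, 3, 5}) = 4
Observe that G(11)..G(20) = 0, 1, 2, 3, 4, 0, 1, 2, 3, 4 repeats G(0)..G(9) = 0, 1, 2, 3, 4, 0, 1, 2, 3, 4.
For k >= max(S) = 10, G(k) is determined by the previous 10 values G(k-10)..G(k-1); a window of 10 consecutive values has recurred shifted by 11, so by induction G(k + 11) = G(k) for all k >= 0: the sequence is periodic from the start with period 11.
One period: G(0..10) = 0, 1, 2, 3, 4, 0, 1, 2, 3, 4, 5.
61 mod 11 = 6, so G(61) = G(6) = 1.

1


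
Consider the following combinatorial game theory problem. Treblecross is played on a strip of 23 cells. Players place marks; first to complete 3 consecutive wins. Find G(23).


Treblecross: place X on empty cells; 3-in-a-row wins.
Playing within two cells of an existing X lets the opponent win at once, so sensible play treats the cells i-2..i+2 around each X as dead. The player left with no safe cell loses, so this is a normal-play take-away game on strips of safe cells.
Placing X at cell i (0-indexed) of a strip of k safe cells leaves independent strips of sizes max(0, i-2) and max(0, k-i-3). Hence G(k) = mex{ G(max(0,i-2)) XOR G(max(0,k-i-3)) : 0 <= i < k }, with G(0) = 0.
G(1): splits (0,0):0^0=0 -> mex({0}) = 1
G(2): splits (0,0):0^0=0 -> mex({0}) = 1
G(3): splits (0,0):0^0=0 -> mex({0}) = 1
G(4): splits (0,1):0^1=1 (0,0):0^0=0 -> mex({0, 1}) = 2
G(5): splits (0,2):0^1=1 (0,1):0^1=1 (0,0):0^0=0 -> mex({0, 1}) = 2
G(6) = mex({1}) = 0
G(7) = mex({0, 1, 2}) = 3
G(8) = mex({0, 1, 2}) = 3
G(9) = mex({0, 2}) = 1
G(10) = mex({0, 2, 3}) = 1
G(11) = mex({0, 3}) = 1
G(12) = mex({1, 3}) = 0
G(13) = mex({0, 1, 2, 3}) = 4
G(14) = mex({0, 1, 2}) = 3
G(15) = mex({0, 1, 2}) = 3
G(16) = mex({0, 1, 2, 4}) = 3
G(17) = mex({0, 1, 3, 4}) = 2
G(18) = mex({0, 1, 3, 4}) = 2
G(19) = mex({0, 1, 3, 5}) = 2
G(20) = mex({0, 1, 2, 3, 5}) = 4
G(21) = mex({0, 1, 2, 3, 5}) = 4
G(22) = mex({1, 2, 6}) = 0
G(23) = mex({0, 1, 2, 3, 4, 6}) = 5
Therefore G(23) = 5.

5


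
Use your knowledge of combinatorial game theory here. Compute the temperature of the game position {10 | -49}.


The game is {10 | -49}, a switch {a | b} with numbers a > b.
Cooling {a | b} by t gives {a - t | b + t}, which stops being hot when a - t = b + t, i.e. at t = (a - b)/2. So the temperature of a switch is (a - b)/2.
Temperature = (Left option - Right option) / 2
= (10 - (-49)) / 2
= 59 / 2
= 59/2

59/2


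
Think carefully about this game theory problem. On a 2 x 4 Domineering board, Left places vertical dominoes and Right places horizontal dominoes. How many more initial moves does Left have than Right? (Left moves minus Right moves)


Board is 2 x 4 (rows x cols).
Left (vertical) placements: (rows-1) * cols = 1 * 4 = 4
Right (horizontal) placements: rows * (cols-1) = 2 * 3 = 6
Advantage = Left - Right = 4 - 6 = -2

-2


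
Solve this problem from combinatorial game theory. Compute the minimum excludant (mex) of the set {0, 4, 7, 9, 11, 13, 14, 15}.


Set = {0, 4, 7, 9, 11, 13, 14, 15}
0 is in the set.
1 is NOT in the set. This is the mex.
mex = 1

1


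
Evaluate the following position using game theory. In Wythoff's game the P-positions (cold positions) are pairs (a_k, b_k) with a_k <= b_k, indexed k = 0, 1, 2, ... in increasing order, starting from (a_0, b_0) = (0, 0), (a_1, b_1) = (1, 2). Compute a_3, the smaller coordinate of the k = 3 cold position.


By Wythoff's theorem, a_k = floor(k * phi) and b_k = floor(k * phi^2) = a_k + k, where phi = (1 + sqrt(5))/2 is the golden ratio.
phi = (1 + sqrt(5))/2 = 1.618034
k = 3
k * phi = 3 * 1.618034 = 4.854102
a_3 = floor(k * phi) = 4

4


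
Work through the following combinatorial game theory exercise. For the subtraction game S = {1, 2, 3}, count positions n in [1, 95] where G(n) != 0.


Subtraction set S = {1, 2, 3}, so G(n) = n mod 4.
G(n) = 0 when n is a multiple of 4.
Multiples of 4 in [1, 95]: 23
N-positions (nonzero Grundy) = 95 - 23 = 72

72


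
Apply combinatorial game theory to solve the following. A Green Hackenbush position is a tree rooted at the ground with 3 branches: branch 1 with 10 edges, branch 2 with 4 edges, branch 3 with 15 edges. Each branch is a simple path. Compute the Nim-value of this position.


The tree has 3 branches from the ground vertex.
In Green Hackenbush, the Nim-value of a simple path of length k is k.
Branch 1: length 10, Nim-value = 10
Branch 2: length 4, Nim-value = 4
Branch 3: length 15, Nim-value = 15
Total Nim-value = XOR of all branch values:
0 XOR 10 = 10
10 XOR 4 = 14
14 XOR 15 = 1
Nim-value of the tree = 1

1


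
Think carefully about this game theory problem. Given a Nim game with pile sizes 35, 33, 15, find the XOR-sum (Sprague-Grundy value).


We need the XOR (exclusive or) of all pile sizes.
After XOR-ing pile 1 (size 35): 0 XOR 35 = 35
After XOR-ing pile 2 (size 33): 35 XOR 33 = 2
After XOR-ing pile 3 (size 15): 2 XOR 15 = 13
The Nim-value of this position is 13.

13


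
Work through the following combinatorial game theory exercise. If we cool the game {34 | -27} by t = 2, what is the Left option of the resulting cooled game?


Original game: {34 | -27} (a switch {a | b} with a > b).
Cooling by t (for t below the temperature (a - b)/2 = 61/2) taxes each move by t: {a | b} cooled by t is {a - t | b + t}.
Cooling amount: t = 2
Cooled Left option: 34 - 2 = 32
Cooled Right option: -27 + 2 = -25
Cooled game: {32 | -25}
Left option = 32

32


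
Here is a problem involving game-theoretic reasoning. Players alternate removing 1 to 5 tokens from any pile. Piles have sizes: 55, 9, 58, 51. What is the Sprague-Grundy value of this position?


Subtraction set: {1, 2, 3, 4, 5}
For this subtraction set, G(n) = n mod 6 (period = max + 1 = 6).
Pile 1 (size 55): G(55) = 55 mod 6 = 1
Pile 2 (size 9): G(9) = 9 mod 6 = 3
Pile 3 (size 58): G(58) = 58 mod 6 = 4
Pile 4 (size 51): G(51) = 51 mod 6 = 3
Total Grundy value = XOR of all: 1 XOR 3 XOR 4 XOR 3 = 5

5


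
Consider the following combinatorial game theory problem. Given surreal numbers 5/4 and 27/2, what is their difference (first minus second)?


x = 5/4, y = 27/2
Converting to common denominator: 4
x = 5/4, y = 54/4
x - y = 5/4 - 27/2 = -49/4

-49/4


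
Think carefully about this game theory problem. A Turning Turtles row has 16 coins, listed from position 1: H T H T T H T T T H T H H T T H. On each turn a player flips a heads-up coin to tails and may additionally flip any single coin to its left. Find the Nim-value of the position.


Coins: H T H T T H T T T H T H H T T H
Key fact: a single head at position k behaves exactly like a Nim heap of size k (turning it to T and optionally flipping a coin at j < k corresponds to moving the heap from k to j, or to 0), and heads combine as a disjunctive sum (two heads at the same place would cancel, matching j XOR j = 0). So the Nim-value is the XOR of the 1-indexed positions of the heads.
Face-up positions (1-indexed): [1, 3, 6, 10, 12, 13, 16]
XOR 0 with 1: 0 XOR 1 = 1
XOR 1 with 3: 1 XOR 3 = 2
XOR 2 with 6: 2 XOR 6 = 4
XOR 4 with 10: 4 XOR 10 = 14
XOR 14 with 12: 14 XOR 12 = 2
XOR 2 with 13: 2 XOR 13 = 15
XOR 15 with 16: 15 XOR 16 = 31
Nim-value = 31

31


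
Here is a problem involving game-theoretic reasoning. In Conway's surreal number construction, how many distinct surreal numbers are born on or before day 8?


Day 0: {|} = 0 is born. Count = 1.
Day n: the number of surreal numbers born by day n is 2^(n+1) - 1.
By day 0: 2^1 - 1 = 1
By day 1: 2^2 - 1 = 3
By day 2: 2^3 - 1 = 7
By day 3: 2^4 - 1 = 15
By day 4: 2^5 - 1 = 31
By day 5: 2^6 - 1 = 63
By day 6: 2^7 - 1 = 127
By day 7: 2^8 - 1 = 255
By day 8: 2^9 - 1 = 511
By day 8: 511 surreal numbers.

511


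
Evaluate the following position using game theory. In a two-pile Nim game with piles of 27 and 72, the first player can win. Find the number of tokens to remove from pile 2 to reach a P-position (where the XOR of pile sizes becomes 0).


Piles: 27 and 72
Current XOR: 27 XOR 72 = 83 (non-zero, so this is an N-position).
To make the XOR zero, we need to find a move that balances the piles.
For pile 2 (size 72): target = 72 XOR 83 = 27
We reduce pile 2 from 72 to 27.
Tokens removed: 72 - 27 = 45
Verification: 27 XOR 27 = 0

45


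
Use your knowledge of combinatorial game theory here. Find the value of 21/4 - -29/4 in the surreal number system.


x = 21/4, y = -29/4
Converting to common denominator: 4
x = 21/4, y = -29/4
x - y = 21/4 - -29/4 = 25/2

25/2


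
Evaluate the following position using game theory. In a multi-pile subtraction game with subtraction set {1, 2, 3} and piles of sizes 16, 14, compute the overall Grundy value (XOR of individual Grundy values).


Subtraction set: {1, 2, 3}
For this subtraction set, G(n) = n mod 4 (period = max + 1 = 4).
Pile 1 (size 16): G(16) = 16 mod 4 = 0
Pile 2 (size 14): G(14) = 14 mod 4 = 2
Total Grundy value = XOR of all: 0 XOR 2 = 2

2


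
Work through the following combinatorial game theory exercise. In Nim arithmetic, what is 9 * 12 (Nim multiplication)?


Nim multiplication is bilinear over XOR: (u XOR v) * w = (u*w) XOR (v*w).
So we split each operand into its bit components and XOR the pairwise Nim products.
9 = 1 + 8 (as XOR of powers of 2).
12 = 4 + 8 (as XOR of powers of 2).
Using the standard Nim-product table on single bits:
  2*2 = 3,   2*4 = 8,   2*8 = 12,
  4*4 = 6,   4*8 = 11,  8*8 = 13,
and  1*x = x (identity), k*l = l*k (commutative).
Pairwise Nim products:
  1 * 4 = 4
  1 * 8 = 8
  8 * 4 = 11
  8 * 8 = 13
XOR them: 4 XOR 8 XOR 11 XOR 13 = 10.
Result: 9 * 12 = 10 (in Nim).

10


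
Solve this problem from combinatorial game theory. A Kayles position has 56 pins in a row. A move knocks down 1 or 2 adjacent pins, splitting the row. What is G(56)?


Kayles: a move removes 1 or 2 adjacent pins from a contiguous row.
Removing pins from a row of k leaves two independent rows (a, b) with a + b = k - 1 (one pin) or a + b = k - 2 (two pins); an end removal gives a = 0.
By Sprague-Grundy, G(k) = mex{ G(a) XOR G(b) } over all these splits. G(0) = 0.
G(1): splits (0,0):0^0=0 -> mex({0}) = 1
G(2): splits (0,1):0^1=1 (0,0):0^0=0 -> mex({0, 1}) = 2
G(3): splits (0,2):0^2=2 (1,1):1^1=0 (0,1):0^1=1 -> mex({0, 1, 2}) = 3
G(4): splits (0,3):0^3=3 (1,2):1^2=3 (0,2):0^2=2 (1,1):1^1=0 -> mex({0, 2, 3}) = 1
G(5): splits (0,4):0^1=1 (1,3):1^3=2 (2,2):2^2=0 (0,3):0^3=3 (1,2):1^2=3 -> mex({0, 1, 2, 3}) = 4
G(6) = mex({0, 1, 2, 4}) = 3
G(7) = mex({0, 1, 3, 4, 5}) = 2
G(8) = mex({0, 2, 3, 5, 6}) = 1
G(9) = mex({0, 1, 2, 3, 6, 7}) = 4
G(10) = mex({0, 1, 3, 4, 5, 7}) = 2
G(11) = mex({0, 1, 2, 3, 4, 5}) = 6
G(12) = mex({0, 1, 2, 3, 5, 6, 7}) = 4
G(13) = mex({0, 2, 3, 4, 6, 7}) = 1
G(14) = mex({0, 1, 4, 5, 6, 7}) = 2
G(15) = mex({0, 1, 2, 3, 4, 5, 6}) = 7
G(16) = mex({0, 2, 3, 5, 6, 7}) = 1
G(17) = mex({0, 1, 2, 3, 5, 6, 7}) = 4
G(18) = mex({0, 1, 2, 4, 5, 6}) = 3
G(19) = mex({0, 1, 3, 4, 5, 7}) = 2
G(20) = mex({0, 2, 3, 4, 5, 6, 7}) = 1
G(21) = mex({0, 1, 2, 3, 5, 6, 7}) = 4
G(22) = mex({0, 1, 2, 3, 4, 5, 7}) = 6
G(23) = mex({0, 1, 2, 3, 4, 5, 6}) = 7
G(24) = mex({0, 1, 2, 3, 5, 6, 7}) = 4
G(25) = mex({0, 2, 3, 4, 6, 7}) = 1
G(26) = mex({0, 1, 3, 4, 5, 6, 7}) = 2
G(27) = mex({0, 1, 2, 3, 4, 5, 6, 7}) = 8
G(28) = mex({0, 1, 2, 3, 4, 6, 7, 8}) = 5
G(29) = mex({0, 1, 2, 3, 5, 6, 7, 8, 9}) = 4
G(30) = mex({0, 1, 2, 3, 4, 5, 6, 9, 10}) = 7
G(31) = mex({0, 1, 3, 4, 5, 7, 10, 11}) = 2
G(32) = mex({0, 2, 3, 4, 5, 6, 7, 9, 11}) = 1
G(33) = mex({0, 1, 2, 3, 4, 5, 6, 7, 9, 12}) = 8
G(34) = mex({0, 1, 2, 3, 4, 5, 7, 8, 11, 12}) = 6
G(35) = mex({0, 1, 2, 3, 4, 5, 6, 8, 9, 10, 11}) = 7
G(36) = mex({0, 1, 2, 3, 5, 6, 7, 9, 10}) = 4
G(37) = mex({0, 2, 3, 4, 6, 7, 9, 10, 11, 12}) = 1
G(38) = mex({0, 1, 3, 4, 5, 6, 7, 9, 10, 11, 12}) = 2
G(39) = mex({0, 1, 2, 4, 5, 6, 7, 9, 10, 12, 14}) = 3
G(40) = mex({0, 2, 3, 4, 6, 7, 11, 12, 14}) = 1
G(41) = mex({0, 1, 2, 3, 5, 6, 7, 9, 10, 11, 12}) = 4
G(42) = mex({0, 1, 2, 3, 4, 5, 6, 9, 10}) = 7
G(43) = mex({0, 1, 3, 4, 5, 7, 9, 10, 12, 15}) = 2
G(44) = mex({0, 2, 3, 4, 5, 6, 7, 9, 10, 12, 15}) = 1
G(45) = mex({0, 1, 2, 3, 4, 5, 6, 7, 9, 10, 12, 14}) = 8
G(46) = mex({0, 1, 3, 4, 5, 7, 8, 11, 12, 14}) = 2
G(47) = mex({0, 1, 2, 3, 4, 5, 6, 8, 9, 10, 11, 12}) = 7
G(48) = mex({0, 1, 2, 3, 5, 6, 7, 9, 10}) = 4
G(49) = mex({0, 2, 3, 4, 6, 7, 9, 10, 11, 12, 15}) = 1
G(50) = mex({0, 1, 4, 5, 6, 7, 9, 11, 12, 14, 15}) = 2
G(51) = mex({0, 1, 2, 3, 4, 5, 6, 7, 9, 12, 14, 15}) = 8
G(52) = mex({0, 2, 3, 4, 5, 6, 7, 8, 11, 12, 15}) = 1
G(53) = mex({0, 1, 2, 3, 5, 6, 7, 8, 9, 10, 11, 12}) = 4
G(54) = mex({0, 1, 2, 3, 4, 5, 6, 9, 10}) = 7
G(55) = mex({0, 1, 3, 4, 5, 7, 9, 10, 11, 12}) = 2
G(56) = mex({0, 2, 3, 4, 5, 6, 7, 9, 10, 11, 12, 13, 14}) = 1
Therefore G(56) = 1.

1


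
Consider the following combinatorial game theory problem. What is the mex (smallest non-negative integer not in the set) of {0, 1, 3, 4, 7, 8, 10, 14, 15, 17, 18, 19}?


Set = {0, 1, 3, 4, 7, 8, 10, 14, 15, 17, 18, 19}
0 is in the set.
1 is in the set.
2 is NOT in the set. This is the mex.
mex = 2

2


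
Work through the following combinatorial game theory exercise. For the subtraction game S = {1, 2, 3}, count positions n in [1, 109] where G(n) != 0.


Subtraction set S = {1, 2, 3}, so G(n) = n mod 4.
G(n) = 0 when n is a multiple of 4.
Multiples of 4 in [1, 109]: 27
N-positions (nonzero Grundy) = 109 - 27 = 82

82


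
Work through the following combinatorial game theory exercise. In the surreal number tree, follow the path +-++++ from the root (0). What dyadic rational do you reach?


Sign expansion: +-++++
Rule: track bounds (lo, hi), initially (-inf, +inf). On '+', the current value becomes lo and we move to the simplest number in (value, hi): value + 1 if hi = +inf, otherwise the midpoint (value + hi)/2. On '-', the current value becomes hi and we move to value - 1 if lo = -inf, otherwise the midpoint (lo + value)/2.
Start at 0.
Step 1: sign = +, move right. Bounds: (0, +inf). Value = 1
Step 2: sign = -, move left. Bounds: (0, 1). Value = 1/2
Step 3: sign = +, move right. Bounds: (1/2, 1). Value = 3/4
Step 4: sign = +, move right. Bounds: (3/4, 1). Value = 7/8
Step 5: sign = +, move right. Bounds: (7/8, 1). Value = 15/16
Step 6: sign = +, move right. Bounds: (15/16, 1). Value = 31/32
The surreal number with sign expansion +-++++ is 31/32.

31/32


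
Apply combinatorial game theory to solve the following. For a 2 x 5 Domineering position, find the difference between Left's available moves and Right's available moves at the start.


Board is 2 x 5 (rows x cols).
Left (vertical) placements: (rows-1) * cols = 1 * 5 = 5
Right (horizontal) placements: rows * (cols-1) = 2 * 4 = 8
Advantage = Left - Right = 5 - 8 = -3

-3


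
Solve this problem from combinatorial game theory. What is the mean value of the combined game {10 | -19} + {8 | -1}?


G1 = {10 | -19}, G2 = {8 | -1}
Each is a switch {a | b} with numbers a > b; its mean value is (a + b)/2, and mean value is additive over game sums: m(G1 + G2) = m(G1) + m(G2).
Mean of G1 = (10 + (-19))/2 = -9/2 = -9/2
Mean of G2 = (8 + (-1))/2 = 7/2 = 7/2
Mean of G1 + G2 = -9/2 + 7/2 = -1

-1


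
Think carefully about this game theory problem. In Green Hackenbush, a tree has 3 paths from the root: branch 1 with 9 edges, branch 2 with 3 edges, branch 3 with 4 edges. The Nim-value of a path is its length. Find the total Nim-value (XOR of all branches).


The tree has 3 branches from the ground vertex.
In Green Hackenbush, the Nim-value of a simple path of length k is k.
Branch 1: length 9, Nim-value = 9
Branch 2: length 3, Nim-value = 3
Branch 3: length 4, Nim-value = 4
Total Nim-value = XOR of all branch values:
0 XOR 9 = 9
9 XOR 3 = 10
10 XOR 4 = 14
Nim-value of the tree = 14

14


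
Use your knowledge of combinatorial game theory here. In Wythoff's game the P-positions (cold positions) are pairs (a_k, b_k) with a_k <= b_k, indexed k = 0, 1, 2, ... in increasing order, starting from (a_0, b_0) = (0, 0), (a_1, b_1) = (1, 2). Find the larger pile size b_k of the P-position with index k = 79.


By Wythoff's theorem, a_k = floor(k * phi) and b_k = floor(k * phi^2) = a_k + k, where phi = (1 + sqrt(5))/2 is the golden ratio.
phi = (1 + sqrt(5))/2 = 1.618034
phi^2 = phi + 1 = 2.618034
k = 79
k * phi^2 = 79 * 2.618034 = 206.824685
b_79 = floor(k * phi^2) = 206 (check: a_79 + k = 127 + 79 = 206)

206


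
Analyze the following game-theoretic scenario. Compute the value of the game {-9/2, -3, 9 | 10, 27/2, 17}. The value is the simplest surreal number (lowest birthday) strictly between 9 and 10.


Left options: {-9/2, -3, 9}, max = 9
Right options: {10, 27/2, 17}, min = 10
All options are numbers and max(Left) < min(Right), so by the simplicity theorem the value is the simplest (earliest-born) number strictly between 9 and 10.
No integer lies strictly between 9 and 10, so the value is the dyadic rational m/2^k in the interval with the smallest k (then m odd); search k = 1, 2, ...:
Denominator 2: 19/2 lies strictly between 9 and 10 -- found.
The simplest number in the interval is 19/2.
Game value = 19/2

19/2


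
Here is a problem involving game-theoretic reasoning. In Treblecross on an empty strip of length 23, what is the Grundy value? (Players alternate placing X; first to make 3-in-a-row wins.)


Treblecross: place X on empty cells; 3-in-a-row wins.
Playing within two cells of an existing X lets the opponent win at once, so sensible play treats the cells i-2..i+2 around each X as dead. The player left with no safe cell loses, so this is a normal-play take-away game on strips of safe cells.
Placing X at cell i (0-indexed) of a strip of k safe cells leaves independent strips of sizes max(0, i-2) and max(0, k-i-3). Hence G(k) = mex{ G(max(0,i-2)) XOR G(max(0,k-i-3)) : 0 <= i < k }, with G(0) = 0.
G(1): splits (0,0):0^0=0 -> mex({0}) = 1
G(2): splits (0,0):0^0=0 -> mex({0}) = 1
G(3): splits (0,0):0^0=0 -> mex({0}) = 1
G(4): splits (0,1):0^1=1 (0,0):0^0=0 -> mex({0, 1}) = 2
G(5): splits (0,2):0^1=1 (0,1):0^1=1 (0,0):0^0=0 -> mex({0, 1}) = 2
G(6) = mex({1}) = 0
G(7) = mex({0, 1, 2}) = 3
G(8) = mex({0, 1, 2}) = 3
G(9) = mex({0, 2}) = 1
G(10) = mex({0, 2, 3}) = 1
G(11) = mex({0, 3}) = 1
G(12) = mex({1, 3}) = 0
G(13) = mex({0, 1, 2, 3}) = 4
G(14) = mex({0, 1, 2}) = 3
G(15) = mex({0, 1, 2}) = 3
G(16) = mex({0, 1, 2, 4}) = 3
G(17) = mex({0, 1, 3, 4}) = 2
G(18) = mex({0, 1, 3, 4}) = 2
G(19) = mex({0, 1, 3, 5}) = 2
G(20) = mex({0, 1, 2, 3, 5}) = 4
G(21) = mex({0, 1, 2, 3, 5}) = 4
G(22) = mex({1, 2, 6}) = 0
G(23) = mex({0, 1, 2, 3, 4, 6}) = 5
Therefore G(23) = 5.

5


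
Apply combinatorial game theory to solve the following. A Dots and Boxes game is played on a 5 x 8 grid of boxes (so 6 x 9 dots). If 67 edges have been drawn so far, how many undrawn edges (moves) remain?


Grid: 5 x 8 boxes, i.e. 6 rows and 9 columns of dots.
Horizontal edges: (rows + 1) * cols = 6 * 8 = 48
Vertical edges: rows * (cols + 1) = 5 * 9 = 45
Total edges: 48 + 45 = 93
Edges drawn: 67
Remaining: 93 - 67 = 26

26


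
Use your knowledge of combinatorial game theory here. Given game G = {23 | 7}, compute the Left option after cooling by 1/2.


Original game: {23 | 7} (a switch {a | b} with a > b).
Cooling by t (for t below the temperature (a - b)/2 = 8) taxes each move by t: {a | b} cooled by t is {a - t | b + t}.
Cooling amount: t = 1/2
Cooled Left option: 23 - 1/2 = 45/2
Cooled Right option: 7 + 1/2 = 15/2
Cooled game: {45/2 | 15/2}
Left option = 45/2

45/2


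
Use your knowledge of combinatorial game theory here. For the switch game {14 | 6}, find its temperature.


The game is {14 | 6}, a switch {a | b} with numbers a > b.
Cooling {a | b} by t gives {a - t | b + t}, which stops being hot when a - t = b + t, i.e. at t = (a - b)/2. So the temperature of a switch is (a - b)/2.
Temperature = (Left option - Right option) / 2
= (14 - (6)) / 2
= 8 / 2
= 4

4


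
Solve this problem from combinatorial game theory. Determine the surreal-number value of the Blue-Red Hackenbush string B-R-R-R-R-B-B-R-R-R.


Edges (from ground): B-R-R-R-R-B-B-R-R-R
By Berlekamp's sign-expansion rule, a Blue-Red Hackenbush stalk has the value of the surreal number whose sign sequence is the edge sequence with B -> + and R -> -.
Sign sequence: +----++---
Trace the sign expansion in the surreal number tree, starting from 0:
Edge 1: B (sign +) -> bounds (0, +inf), value = 1
Edge 2: R (sign -) -> bounds (0, 1), value = 1/2
Edge 3: R (sign -) -> bounds (0, 1/2), value = 1/4
Edge 4: R (sign -) -> bounds (0, 1/4), value = 1/8
Edge 5: R (sign -) -> bounds (0, 1/8), value = 1/16
Edge 6: B (sign +) -> bounds (1/16, 1/8), value = 3/32
Edge 7: B (sign +) -> bounds (3/32, 1/8), value = 7/64
Edge 8: R (sign -) -> bounds (3/32, 7/64), value = 13/128
Edge 9: R (sign -) -> bounds (3/32, 13/128), value = 25/256
Edge 10: R (sign -) -> bounds (3/32, 25/256), value = 49/512
Game value = 49/512

49/512


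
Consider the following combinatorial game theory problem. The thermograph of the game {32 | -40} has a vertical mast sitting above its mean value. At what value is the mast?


Game = {32 | -40}, a switch {a | b} with numbers a > b.
Its thermograph has left wall a - t and right wall b + t, which meet at t = (a - b)/2, where both equal (a + b)/2. So the mast (mean value) is at (a + b)/2.
Mean = (32 + (-40))/2 = -8/2 = -4

-4


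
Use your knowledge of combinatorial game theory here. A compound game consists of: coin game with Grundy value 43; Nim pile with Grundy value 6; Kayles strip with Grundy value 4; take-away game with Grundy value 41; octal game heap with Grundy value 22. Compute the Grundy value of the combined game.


By the Sprague-Grundy theorem, the Grundy value of a sum of games is the XOR of individual Grundy values.
coin game: Grundy value = 43. Running XOR: 0 XOR 43 = 43
Nim pile: Grundy value = 6. Running XOR: 43 XOR 6 = 45
Kayles strip: Grundy value = 4. Running XOR: 45 XOR 4 = 41
take-away game: Grundy value = 41. Running XOR: 41 XOR 41 = 0
octal game heap: Grundy value = 22. Running XOR: 0 XOR 22 = 22
The combined Grundy value is 22.

22


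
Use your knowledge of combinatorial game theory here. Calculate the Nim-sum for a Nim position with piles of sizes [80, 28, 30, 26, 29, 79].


We need the XOR (exclusive or) of all pile sizes.
After XOR-ing pile 1 (size 80): 0 XOR 80 = 80
After XOR-ing pile 2 (size 28): 80 XOR 28 = 76
After XOR-ing pile 3 (size 30): 76 XOR 30 = 82
After XOR-ing pile 4 (size 26): 82 XOR 26 = 72
After XOR-ing pile 5 (size 29): 72 XOR 29 = 85
After XOR-ing pile 6 (size 79): 85 XOR 79 = 26
The Nim-value of this position is 26.

26


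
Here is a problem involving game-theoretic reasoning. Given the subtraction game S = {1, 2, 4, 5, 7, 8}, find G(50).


The subtraction set is S = {1, 2, 4, 5, 7, 8}.
G(k) = mex{ G(k - s) : s in S, s <= k }. We compute iteratively: G(0) = 0.
G(1) = mex({0}) = 1
G(2) = mex({0, 1}) = 2
G(3) = mex({1, 2}) = 0
G(4) = mex({0, 2}) = 1
G(5) = mex({0, 1}) = 2
G(6) = mex({1, 2}) = 0
G(7) = mex({0, 2}) = 1
G(8) = mex({0, 1}) = 2
G(9) = mex({1, 2}) = 0
G(10) = mex({0, 2}) = 1
Observe that G(3)..G(10) = 0, 1, 2, 0, 1, 2, 0, 1 repeats G(0)..G(7) = 0, 1, 2, 0, 1, 2, 0, 1.
For k >= max(S) = 8, G(k) is determined by the previous 8 values G(k-8)..G(k-1); a window of 8 consecutive values has recurred shifted by 3, so by induction G(k + 3) = G(k) for all k >= 0: the sequence is periodic from the start with period 3.
One period: G(0..2) = 0, 1, 2.
50 mod 3 = 2, so G(50) = G(2) = 2.

2


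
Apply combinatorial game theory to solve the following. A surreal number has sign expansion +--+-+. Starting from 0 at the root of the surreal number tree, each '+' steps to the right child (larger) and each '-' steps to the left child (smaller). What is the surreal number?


Sign expansion: +--+-+
Rule: track bounds (lo, hi), initially (-inf, +inf). On '+', the current value becomes lo and we move to the simplest number in (value, hi): value + 1 if hi = +inf, otherwise the midpoint (value + hi)/2. On '-', the current value becomes hi and we move to value - 1 if lo = -inf, otherwise the midpoint (lo + value)/2.
Start at 0.
Step 1: sign = +, move right. Bounds: (0, +inf). Value = 1
Step 2: sign = -, move left. Bounds: (0, 1). Value = 1/2
Step 3: sign = -, move left. Bounds: (0, 1/2). Value = 1/4
Step 4: sign = +, move right. Bounds: (1/4, 1/2). Value = 3/8
Step 5: sign = -, move left. Bounds: (1/4, 3/8). Value = 5/16
Step 6: sign = +, move right. Bounds: (5/16, 3/8). Value = 11/32
The surreal number with sign expansion +--+-+ is 11/32.

11/32


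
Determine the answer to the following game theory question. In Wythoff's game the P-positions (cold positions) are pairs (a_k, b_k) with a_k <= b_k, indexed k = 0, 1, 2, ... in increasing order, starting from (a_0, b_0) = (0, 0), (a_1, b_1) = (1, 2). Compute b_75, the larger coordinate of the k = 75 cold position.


By Wythoff's theorem, a_k = floor(k * phi) and b_k = floor(k * phi^2) = a_k + k, where phi = (1 + sqrt(5))/2 is the golden ratio.
phi = (1 + sqrt(5))/2 = 1.618034
phi^2 = phi + 1 = 2.618034
k = 75
k * phi^2 = 75 * 2.618034 = 196.352549
b_75 = floor(k * phi^2) = 196 (check: a_75 + k = 121 + 75 = 196)

196


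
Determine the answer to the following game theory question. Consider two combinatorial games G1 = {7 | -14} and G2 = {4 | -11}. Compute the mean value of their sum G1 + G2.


G1 = {7 | -14}, G2 = {4 | -11}
Each is a switch {a | b} with numbers a > b; its mean value is (a + b)/2, and mean value is additive over game sums: m(G1 + G2) = m(G1) + m(G2).
Mean of G1 = (7 + (-14))/2 = -7/2 = -7/2
Mean of G2 = (4 + (-11))/2 = -7/2 = -7/2
Mean of G1 + G2 = -7/2 + -7/2 = -7

-7


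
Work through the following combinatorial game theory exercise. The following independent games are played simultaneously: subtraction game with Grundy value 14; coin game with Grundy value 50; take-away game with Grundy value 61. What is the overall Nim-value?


By the Sprague-Grundy theorem, the Grundy value of a sum of games is the XOR of individual Grundy values.
subtraction game: Grundy value = 14. Running XOR: 0 XOR 14 = 14
coin game: Grundy value = 50. Running XOR: 14 XOR 50 = 60
take-away game: Grundy value = 61. Running XOR: 60 XOR 61 = 1
The combined Grundy value is 1.

1


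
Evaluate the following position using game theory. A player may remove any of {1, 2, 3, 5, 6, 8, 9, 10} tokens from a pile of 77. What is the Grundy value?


The subtraction set is S = {1, 2, 3, 5, 6, 8, 9, 10}.
G(k) = mex{ G(k - s) : s in S, s <= k }. We compute iteratively: G(0) = 0.
G(1) = mex({0}) = 1
G(2) = mex({0, 1}) = 2
G(3) = mex({0, 1, 2}) = 3
G(4) = mex({1, 2, 3}) = 0
G(5) = mex({0, 2, 3}) = 1
G(6) = mex({0, 1, 3}) = 2
G(7) = mex({0, 1, 2}) = 3
G(8) = mex({0, 1, 2, 3}) = 4
G(9) = mex({0, 1, 2, 3, 4}) = 5
G(10) = mex({0, 1, 2, 3, 4, 5}) = 6
G(11) = mex({1, 2, 3, 4, 5, 6}) = 0
G(12) = mex({0, 2, 3, 5, 6}) = 1
G(13) = mex({0, 1, 3, 4, 6}) = 2
G(14) = mex({0, 1, 2, 4, 5}) = 3
G(15) = mex({1, 2, 3, 5, 6}) = 0
G(16) = mex({0, 2, 3, 4, 6}) = 1
G(17) = mex({0, 1, 3, 4, 5}) = 2
G(18) = mex({0, 1, 2, 4, 5, 6}) = 3
G(19) = mex({0, 1, 2, 3, 5, 6}) = 4
G(20) = mex({0, 1, 2, 3, 4, 6}) = 5
Observe that G(11)..G(20) = 0, 1, 2, 3, 0, 1, 2, 3, 4, 5 repeats G(0)..G(9) = 0, 1, 2, 3, 0, 1, 2, 3, 4, 5.
For k >= max(S) = 10, G(k) is determined by the previous 10 values G(k-10)..G(k-1); a window of 10 consecutive values has recurred shifted by 11, so by induction G(k + 11) = G(k) for all k >= 0: the sequence is periodic from the start with period 11.
One period: G(0..10) = 0, 1, 2, 3, 0, 1, 2, 3, 4, 5, 6.
77 mod 11 = 0, so G(77) = G(0) = 0.

0


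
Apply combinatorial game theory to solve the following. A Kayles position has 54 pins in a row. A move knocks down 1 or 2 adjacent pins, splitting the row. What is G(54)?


Kayles: a move removes 1 or 2 adjacent pins from a contiguous row.
Removing pins from a row of k leaves two independent rows (a, b) with a + b = k - 1 (one pin) or a + b = k - 2 (two pins); an end removal gives a = 0.
By Sprague-Grundy, G(k) = mex{ G(a) XOR G(b) } over all these splits. G(0) = 0.
G(1): splits (0,0):0^0=0 -> mex({0}) = 1
G(2): splits (0,1):0^1=1 (0,0):0^0=0 -> mex({0, 1}) = 2
G(3): splits (0,2):0^2=2 (1,1):1^1=0 (0,1):0^1=1 -> mex({0, 1, 2}) = 3
G(4): splits (0,3):0^3=3 (1,2):1^2=3 (0,2):0^2=2 (1,1):1^1=0 -> mex({0, 2, 3}) = 1
G(5): splits (0,4):0^1=1 (1,3):1^3=2 (2,2):2^2=0 (0,3):0^3=3 (1,2):1^2=3 -> mex({0, 1, 2, 3}) = 4
G(6) = mex({0, 1, 2, 4}) = 3
G(7) = mex({0, 1, 3, 4, 5}) = 2
G(8) = mex({0, 2, 3, 5, 6}) = 1
G(9) = mex({0, 1, 2, 3, 6, 7}) = 4
G(10) = mex({0, 1, 3, 4, 5, 7}) = 2
G(11) = mex({0, 1, 2, 3, 4, 5}) = 6
G(12) = mex({0, 1, 2, 3, 5, 6, 7}) = 4
G(13) = mex({0, 2, 3, 4, 6, 7}) = 1
G(14) = mex({0, 1, 4, 5, 6, 7}) = 2
G(15) = mex({0, 1, 2, 3, 4, 5, 6}) = 7
G(16) = mex({0, 2, 3, 5, 6, 7}) = 1
G(17) = mex({0, 1, 2, 3, 5, 6, 7}) = 4
G(18) = mex({0, 1, 2, 4, 5, 6}) = 3
G(19) = mex({0, 1, 3, 4, 5, 7}) = 2
G(20) = mex({0, 2, 3, 4, 5, 6, 7}) = 1
G(21) = mex({0, 1, 2, 3, 5, 6, 7}) = 4
G(22) = mex({0, 1, 2, 3, 4, 5, 7}) = 6
G(23) = mex({0, 1, 2, 3, 4, 5, 6}) = 7
G(24) = mex({0, 1, 2, 3, 5, 6, 7}) = 4
G(25) = mex({0, 2, 3, 4, 6, 7}) = 1
G(26) = mex({0, 1, 3, 4, 5, 6, 7}) = 2
G(27) = mex({0, 1, 2, 3, 4, 5, 6, 7}) = 8
G(28) = mex({0, 1, 2, 3, 4, 6, 7, 8}) = 5
G(29) = mex({0, 1, 2, 3, 5, 6, 7, 8, 9}) = 4
G(30) = mex({0, 1, 2, 3, 4, 5, 6, 9, 10}) = 7
G(31) = mex({0, 1, 3, 4, 5, 7, 10, 11}) = 2
G(32) = mex({0, 2, 3, 4, 5, 6, 7, 9, 11}) = 1
G(33) = mex({0, 1, 2, 3, 4, 5, 6, 7, 9, 12}) = 8
G(34) = mex({0, 1, 2, 3, 4, 5, 7, 8, 11, 12}) = 6
G(35) = mex({0, 1, 2, 3, 4, 5, 6, 8, 9, 10, 11}) = 7
G(36) = mex({0, 1, 2, 3, 5, 6, 7, 9, 10}) = 4
G(37) = mex({0, 2, 3, 4, 6, 7, 9, 10, 11, 12}) = 1
G(38) = mex({0, 1, 3, 4, 5, 6, 7, 9, 10, 11, 12}) = 2
G(39) = mex({0, 1, 2, 4, 5, 6, 7, 9, 10, 12, 14}) = 3
G(40) = mex({0, 2, 3, 4, 6, 7, 11, 12, 14}) = 1
G(41) = mex({0, 1, 2, 3, 5, 6, 7, 9, 10, 11, 12}) = 4
G(42) = mex({0, 1, 2, 3, 4, 5, 6, 9, 10}) = 7
G(43) = mex({0, 1, 3, 4, 5, 7, 9, 10, 12, 15}) = 2
G(44) = mex({0, 2, 3, 4, 5, 6, 7, 9, 10, 12, 15}) = 1
G(45) = mex({0, 1, 2, 3, 4, 5, 6, 7, 9, 10, 12, 14}) = 8
G(46) = mex({0, 1, 3, 4, 5, 7, 8, 11, 12, 14}) = 2
G(47) = mex({0, 1, 2, 3, 4, 5, 6, 8, 9, 10, 11, 12}) = 7
G(48) = mex({0, 1, 2, 3, 5, 6, 7, 9, 10}) = 4
G(49) = mex({0, 2, 3, 4, 6, 7, 9, 10, 11, 12, 15}) = 1
G(50) = mex({0, 1, 4, 5, 6, 7, 9, 11, 12, 14, 15}) = 2
G(51) = mex({0, 1, 2, 3, 4, 5, 6, 7, 9, 12, 14, 15}) = 8
G(52) = mex({0, 2, 3, 4, 5, 6, 7, 8, 11, 12, 15}) = 1
G(53) = mex({0, 1, 2, 3, 5, 6, 7, 8, 9, 10, 11, 12}) = 4
G(54) = mex({0, 1, 2, 3, 4, 5, 6, 9, 10}) = 7
Therefore G(54) = 7.

7


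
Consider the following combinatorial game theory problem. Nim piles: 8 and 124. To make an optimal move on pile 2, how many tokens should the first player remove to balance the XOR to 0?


Piles: 8 and 124
Current XOR: 8 XOR 124 = 116 (non-zero, so this is an N-position).
To make the XOR zero, we need to find a move that balances the piles.
For pile 2 (size 124): target = 124 XOR 116 = 8
We reduce pile 2 from 124 to 8.
Tokens removed: 124 - 8 = 116
Verification: 8 XOR 8 = 0

116


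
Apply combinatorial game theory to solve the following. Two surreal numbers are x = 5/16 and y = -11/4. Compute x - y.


x = 5/16, y = -11/4
Converting to common denominator: 16
x = 5/16, y = -44/16
x - y = 5/16 - -11/4 = 49/16

49/16


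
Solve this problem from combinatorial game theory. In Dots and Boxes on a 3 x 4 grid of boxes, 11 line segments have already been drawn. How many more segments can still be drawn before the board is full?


Grid: 3 x 4 boxes, i.e. 4 rows and 5 columns of dots.
Horizontal edges: (rows + 1) * cols = 4 * 4 = 16
Vertical edges: rows * (cols + 1) = 3 * 5 = 15
Total edges: 16 + 15 = 31
Edges drawn: 11
Remaining: 31 - 11 = 20

20


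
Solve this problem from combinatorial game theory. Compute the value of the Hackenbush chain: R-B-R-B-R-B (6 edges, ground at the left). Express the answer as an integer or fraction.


Edges (from ground): R-B-R-B-R-B
By Berlekamp's sign-expansion rule, a Blue-Red Hackenbush stalk has the value of the surreal number whose sign sequence is the edge sequence with B -> + and R -> -.
Sign sequence: -+-+-+
Trace the sign expansion in the surreal number tree, starting from 0:
Edge 1: R (sign -) -> bounds (-inf, 0), value = -1
Edge 2: B (sign +) -> bounds (-1, 0), value = -1/2
Edge 3: R (sign -) -> bounds (-1, -1/2), value = -3/4
Edge 4: B (sign +) -> bounds (-3/4, -1/2), value = -5/8
Edge 5: R (sign -) -> bounds (-3/4, -5/8), value = -11/16
Edge 6: B (sign +) -> bounds (-11/16, -5/8), value = -21/32
Game value = -21/32

-21/32


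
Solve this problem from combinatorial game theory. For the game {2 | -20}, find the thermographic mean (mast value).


Game = {2 | -20}, a switch {a | b} with numbers a > b.
Its thermograph has left wall a - t and right wall b + t, which meet at t = (a - b)/2, where both equal (a + b)/2. So the mast (mean value) is at (a + b)/2.
Mean = (2 + (-20))/2 = -18/2 = -9

-9


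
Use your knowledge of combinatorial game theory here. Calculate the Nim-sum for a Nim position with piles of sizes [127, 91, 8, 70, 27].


We need the XOR (exclusive or) of all pile sizes.
After XOR-ing pile 1 (size 127): 0 XOR 127 = 127
After XOR-ing pile 2 (size 91): 127 XOR 91 = 36
After XOR-ing pile 3 (size 8): 36 XOR 8 = 44
After XOR-ing pile 4 (size 70): 44 XOR 70 = 106
After XOR-ing pile 5 (size 27): 106 XOR 27 = 113
The Nim-value of this position is 113.

113


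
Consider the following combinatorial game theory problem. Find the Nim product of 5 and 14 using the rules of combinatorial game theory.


Nim multiplication is bilinear over XOR: (u XOR v) * w = (u*w) XOR (v*w).
So we split each operand into its bit components and XOR the pairwise Nim products.
5 = 1 + 4 (as XOR of powers of 2).
14 = 2 + 4 + 8 (as XOR of powers of 2).
Using the standard Nim-product table on single bits:
  2*2 = 3,   2*4 = 8,   2*8 = 12,
  4*4 = 6,   4*8 = 11,  8*8 = 13,
and  1*x = x (identity), k*l = l*k (commutative).
Pairwise Nim products:
  1 * 2 = 2
  1 * 4 = 4
  1 * 8 = 8
  4 * 2 = 8
  4 * 4 = 6
  4 * 8 = 11
XOR them: 2 XOR 4 XOR 8 XOR 8 XOR 6 XOR 11 = 11.
Result: 5 * 14 = 11 (in Nim).

11


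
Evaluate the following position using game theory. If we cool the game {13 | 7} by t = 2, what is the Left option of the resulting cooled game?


Original game: {13 | 7} (a switch {a | b} with a > b).
Cooling by t (for t below the temperature (a - b)/2 = 3) taxes each move by t: {a | b} cooled by t is {a - t | b + t}.
Cooling amount: t = 2
Cooled Left option: 13 - 2 = 11
Cooled Right option: 7 + 2 = 9
Cooled game: {11 | 9}
Left option = 11

11


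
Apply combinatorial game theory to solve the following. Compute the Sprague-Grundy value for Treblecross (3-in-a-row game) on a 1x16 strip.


Treblecross: place X on empty cells; 3-in-a-row wins.
Playing within two cells of an existing X lets the opponent win at once, so sensible play treats the cells i-2..i+2 around each X as dead. The player left with no safe cell loses, so this is a normal-play take-away game on strips of safe cells.
Placing X at cell i (0-indexed) of a strip of k safe cells leaves independent strips of sizes max(0, i-2) and max(0, k-i-3). Hence G(k) = mex{ G(max(0,i-2)) XOR G(max(0,k-i-3)) : 0 <= i < k }, with G(0) = 0.
G(1): splits (0,0):0^0=0 -> mex({0}) = 1
G(2): splits (0,0):0^0=0 -> mex({0}) = 1
G(3): splits (0,0):0^0=0 -> mex({0}) = 1
G(4): splits (0,1):0^1=1 (0,0):0^0=0 -> mex({0, 1}) = 2
G(5): splits (0,2):0^1=1 (0,1):0^1=1 (0,0):0^0=0 -> mex({0, 1}) = 2
G(6) = mex({1}) = 0
G(7) = mex({0, 1, 2}) = 3
G(8) = mex({0, 1, 2}) = 3
G(9) = mex({0, 2}) = 1
G(10) = mex({0, 2, 3}) = 1
G(11) = mex({0, 3}) = 1
G(12) = mex({1, 3}) = 0
G(13) = mex({0, 1, 2, 3}) = 4
G(14) = mex({0, 1, 2}) = 3
G(15) = mex({0, 1, 2}) = 3
G(16) = mex({0, 1, 2, 4}) = 3
Therefore G(16) = 3.

3


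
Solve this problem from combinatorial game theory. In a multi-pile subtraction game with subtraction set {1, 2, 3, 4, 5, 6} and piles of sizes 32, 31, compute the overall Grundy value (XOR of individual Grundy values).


Subtraction set: {1, 2, 3, 4, 5, 6}
For this subtraction set, G(n) = n mod 7 (period = max + 1 = 7).
Pile 1 (size 32): G(32) = 32 mod 7 = 4
Pile 2 (size 31): G(31) = 31 mod 7 = 3
Total Grundy value = XOR of all: 4 XOR 3 = 7

7


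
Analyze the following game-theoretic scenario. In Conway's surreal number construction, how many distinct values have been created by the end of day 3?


Day 0: {|} = 0 is born. Count = 1.
Day n: the number of surreal numbers born by day n is 2^(n+1) - 1.
By day 0: 2^1 - 1 = 1
By day 1: 2^2 - 1 = 3
By day 2: 2^3 - 1 = 7
By day 3: 2^4 - 1 = 15
By day 3: 15 surreal numbers.

15


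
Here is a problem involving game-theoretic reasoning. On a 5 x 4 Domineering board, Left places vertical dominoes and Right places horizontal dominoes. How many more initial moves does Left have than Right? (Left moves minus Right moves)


Board is 5 x 4 (rows x cols).
Left (vertical) placements: (rows-1) * cols = 4 * 4 = 16
Right (horizontal) placements: rows * (cols-1) = 5 * 3 = 15
Advantage = Left - Right = 16 - 15 = 1

1
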